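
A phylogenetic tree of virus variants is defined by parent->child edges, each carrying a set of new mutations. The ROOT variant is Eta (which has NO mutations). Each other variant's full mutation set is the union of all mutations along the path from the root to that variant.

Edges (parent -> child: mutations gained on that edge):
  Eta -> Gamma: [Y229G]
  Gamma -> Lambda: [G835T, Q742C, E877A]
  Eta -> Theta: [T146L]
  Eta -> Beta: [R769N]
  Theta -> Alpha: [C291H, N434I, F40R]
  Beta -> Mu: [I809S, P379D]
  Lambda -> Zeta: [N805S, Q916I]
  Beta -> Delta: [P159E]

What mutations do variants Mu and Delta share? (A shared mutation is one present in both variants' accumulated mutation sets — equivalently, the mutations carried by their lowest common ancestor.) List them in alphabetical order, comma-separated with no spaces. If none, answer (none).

Answer: R769N

Derivation:
Accumulating mutations along path to Mu:
  At Eta: gained [] -> total []
  At Beta: gained ['R769N'] -> total ['R769N']
  At Mu: gained ['I809S', 'P379D'] -> total ['I809S', 'P379D', 'R769N']
Mutations(Mu) = ['I809S', 'P379D', 'R769N']
Accumulating mutations along path to Delta:
  At Eta: gained [] -> total []
  At Beta: gained ['R769N'] -> total ['R769N']
  At Delta: gained ['P159E'] -> total ['P159E', 'R769N']
Mutations(Delta) = ['P159E', 'R769N']
Intersection: ['I809S', 'P379D', 'R769N'] ∩ ['P159E', 'R769N'] = ['R769N']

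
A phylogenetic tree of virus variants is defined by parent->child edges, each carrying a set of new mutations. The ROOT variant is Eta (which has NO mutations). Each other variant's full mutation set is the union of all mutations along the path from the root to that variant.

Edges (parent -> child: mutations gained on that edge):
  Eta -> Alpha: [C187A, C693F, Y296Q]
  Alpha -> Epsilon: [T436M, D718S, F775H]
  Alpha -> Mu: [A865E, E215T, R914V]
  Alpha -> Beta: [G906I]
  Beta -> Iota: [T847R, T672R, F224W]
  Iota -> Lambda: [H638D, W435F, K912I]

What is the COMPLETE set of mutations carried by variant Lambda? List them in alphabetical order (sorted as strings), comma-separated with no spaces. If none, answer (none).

Answer: C187A,C693F,F224W,G906I,H638D,K912I,T672R,T847R,W435F,Y296Q

Derivation:
At Eta: gained [] -> total []
At Alpha: gained ['C187A', 'C693F', 'Y296Q'] -> total ['C187A', 'C693F', 'Y296Q']
At Beta: gained ['G906I'] -> total ['C187A', 'C693F', 'G906I', 'Y296Q']
At Iota: gained ['T847R', 'T672R', 'F224W'] -> total ['C187A', 'C693F', 'F224W', 'G906I', 'T672R', 'T847R', 'Y296Q']
At Lambda: gained ['H638D', 'W435F', 'K912I'] -> total ['C187A', 'C693F', 'F224W', 'G906I', 'H638D', 'K912I', 'T672R', 'T847R', 'W435F', 'Y296Q']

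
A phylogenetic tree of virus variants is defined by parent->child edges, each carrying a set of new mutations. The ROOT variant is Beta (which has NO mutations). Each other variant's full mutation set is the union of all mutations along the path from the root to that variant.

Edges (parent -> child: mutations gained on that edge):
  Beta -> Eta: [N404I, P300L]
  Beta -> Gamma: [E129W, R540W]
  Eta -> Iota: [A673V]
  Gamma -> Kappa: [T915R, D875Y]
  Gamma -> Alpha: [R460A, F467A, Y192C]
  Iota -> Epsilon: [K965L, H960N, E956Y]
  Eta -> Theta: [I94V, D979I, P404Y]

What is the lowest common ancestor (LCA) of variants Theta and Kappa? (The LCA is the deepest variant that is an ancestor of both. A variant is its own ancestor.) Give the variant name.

Answer: Beta

Derivation:
Path from root to Theta: Beta -> Eta -> Theta
  ancestors of Theta: {Beta, Eta, Theta}
Path from root to Kappa: Beta -> Gamma -> Kappa
  ancestors of Kappa: {Beta, Gamma, Kappa}
Common ancestors: {Beta}
Walk up from Kappa: Kappa (not in ancestors of Theta), Gamma (not in ancestors of Theta), Beta (in ancestors of Theta)
Deepest common ancestor (LCA) = Beta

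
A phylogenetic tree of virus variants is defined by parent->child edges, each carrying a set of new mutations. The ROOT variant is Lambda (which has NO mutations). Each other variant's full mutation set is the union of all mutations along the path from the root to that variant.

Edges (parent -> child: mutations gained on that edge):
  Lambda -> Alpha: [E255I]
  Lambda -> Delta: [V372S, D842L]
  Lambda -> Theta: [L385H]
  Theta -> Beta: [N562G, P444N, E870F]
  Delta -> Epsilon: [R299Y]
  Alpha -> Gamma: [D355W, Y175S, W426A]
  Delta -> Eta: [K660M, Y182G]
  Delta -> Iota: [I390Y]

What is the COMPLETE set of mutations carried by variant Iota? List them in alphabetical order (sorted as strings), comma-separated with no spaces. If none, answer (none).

At Lambda: gained [] -> total []
At Delta: gained ['V372S', 'D842L'] -> total ['D842L', 'V372S']
At Iota: gained ['I390Y'] -> total ['D842L', 'I390Y', 'V372S']

Answer: D842L,I390Y,V372S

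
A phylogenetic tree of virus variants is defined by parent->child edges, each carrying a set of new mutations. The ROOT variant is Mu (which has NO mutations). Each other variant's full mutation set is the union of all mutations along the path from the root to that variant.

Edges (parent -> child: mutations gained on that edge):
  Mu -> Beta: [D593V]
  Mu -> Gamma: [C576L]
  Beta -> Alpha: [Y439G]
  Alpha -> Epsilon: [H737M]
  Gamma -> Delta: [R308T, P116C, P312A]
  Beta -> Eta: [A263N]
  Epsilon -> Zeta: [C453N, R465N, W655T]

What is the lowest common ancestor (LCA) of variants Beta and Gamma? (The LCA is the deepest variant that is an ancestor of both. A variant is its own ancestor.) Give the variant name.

Path from root to Beta: Mu -> Beta
  ancestors of Beta: {Mu, Beta}
Path from root to Gamma: Mu -> Gamma
  ancestors of Gamma: {Mu, Gamma}
Common ancestors: {Mu}
Walk up from Gamma: Gamma (not in ancestors of Beta), Mu (in ancestors of Beta)
Deepest common ancestor (LCA) = Mu

Answer: Mu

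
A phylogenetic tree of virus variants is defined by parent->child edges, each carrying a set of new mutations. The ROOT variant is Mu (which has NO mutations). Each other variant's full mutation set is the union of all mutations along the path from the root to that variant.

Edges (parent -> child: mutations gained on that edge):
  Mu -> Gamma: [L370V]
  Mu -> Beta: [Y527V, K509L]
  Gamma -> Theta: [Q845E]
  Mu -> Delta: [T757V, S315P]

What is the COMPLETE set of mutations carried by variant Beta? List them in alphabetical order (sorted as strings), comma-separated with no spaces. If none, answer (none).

At Mu: gained [] -> total []
At Beta: gained ['Y527V', 'K509L'] -> total ['K509L', 'Y527V']

Answer: K509L,Y527V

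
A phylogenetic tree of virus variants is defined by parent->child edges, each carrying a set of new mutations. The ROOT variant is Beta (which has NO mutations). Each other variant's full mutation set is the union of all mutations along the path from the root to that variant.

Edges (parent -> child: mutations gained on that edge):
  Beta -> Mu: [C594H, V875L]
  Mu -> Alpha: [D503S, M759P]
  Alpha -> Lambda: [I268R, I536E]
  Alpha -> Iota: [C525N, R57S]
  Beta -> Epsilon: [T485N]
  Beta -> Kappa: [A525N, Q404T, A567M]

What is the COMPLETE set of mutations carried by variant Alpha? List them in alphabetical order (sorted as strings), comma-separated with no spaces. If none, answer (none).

At Beta: gained [] -> total []
At Mu: gained ['C594H', 'V875L'] -> total ['C594H', 'V875L']
At Alpha: gained ['D503S', 'M759P'] -> total ['C594H', 'D503S', 'M759P', 'V875L']

Answer: C594H,D503S,M759P,V875L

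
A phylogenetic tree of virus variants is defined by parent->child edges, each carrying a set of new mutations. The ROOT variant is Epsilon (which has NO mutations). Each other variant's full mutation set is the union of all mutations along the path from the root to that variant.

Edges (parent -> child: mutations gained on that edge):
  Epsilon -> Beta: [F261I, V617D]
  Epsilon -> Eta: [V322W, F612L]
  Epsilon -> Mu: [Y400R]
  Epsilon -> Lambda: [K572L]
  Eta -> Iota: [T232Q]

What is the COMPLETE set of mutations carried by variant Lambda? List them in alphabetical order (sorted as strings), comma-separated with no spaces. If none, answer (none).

At Epsilon: gained [] -> total []
At Lambda: gained ['K572L'] -> total ['K572L']

Answer: K572L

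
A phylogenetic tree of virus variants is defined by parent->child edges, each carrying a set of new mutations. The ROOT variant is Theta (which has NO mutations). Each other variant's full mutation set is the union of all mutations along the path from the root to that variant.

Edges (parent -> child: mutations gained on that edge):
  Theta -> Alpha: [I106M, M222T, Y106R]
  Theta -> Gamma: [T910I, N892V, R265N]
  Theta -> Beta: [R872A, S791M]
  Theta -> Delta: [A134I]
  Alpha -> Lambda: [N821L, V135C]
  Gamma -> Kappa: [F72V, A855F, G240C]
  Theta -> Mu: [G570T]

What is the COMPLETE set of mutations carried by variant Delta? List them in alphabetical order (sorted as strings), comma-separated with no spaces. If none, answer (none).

At Theta: gained [] -> total []
At Delta: gained ['A134I'] -> total ['A134I']

Answer: A134I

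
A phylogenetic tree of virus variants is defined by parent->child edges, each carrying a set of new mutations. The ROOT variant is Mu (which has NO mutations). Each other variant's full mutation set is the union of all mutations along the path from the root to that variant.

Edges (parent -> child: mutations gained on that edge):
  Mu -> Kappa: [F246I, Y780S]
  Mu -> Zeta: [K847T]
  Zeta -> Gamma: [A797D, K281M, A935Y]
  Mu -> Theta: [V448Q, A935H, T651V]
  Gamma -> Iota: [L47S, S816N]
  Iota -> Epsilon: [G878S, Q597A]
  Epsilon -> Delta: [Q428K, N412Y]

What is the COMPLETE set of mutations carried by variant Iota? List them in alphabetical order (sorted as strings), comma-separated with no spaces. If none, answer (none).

Answer: A797D,A935Y,K281M,K847T,L47S,S816N

Derivation:
At Mu: gained [] -> total []
At Zeta: gained ['K847T'] -> total ['K847T']
At Gamma: gained ['A797D', 'K281M', 'A935Y'] -> total ['A797D', 'A935Y', 'K281M', 'K847T']
At Iota: gained ['L47S', 'S816N'] -> total ['A797D', 'A935Y', 'K281M', 'K847T', 'L47S', 'S816N']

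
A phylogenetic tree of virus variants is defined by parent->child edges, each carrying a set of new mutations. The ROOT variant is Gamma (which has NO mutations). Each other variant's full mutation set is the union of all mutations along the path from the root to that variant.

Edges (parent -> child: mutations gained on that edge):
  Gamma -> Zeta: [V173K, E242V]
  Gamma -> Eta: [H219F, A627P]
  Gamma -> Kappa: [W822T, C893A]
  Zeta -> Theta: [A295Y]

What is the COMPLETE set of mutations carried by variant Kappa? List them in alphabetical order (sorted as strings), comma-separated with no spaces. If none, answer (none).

Answer: C893A,W822T

Derivation:
At Gamma: gained [] -> total []
At Kappa: gained ['W822T', 'C893A'] -> total ['C893A', 'W822T']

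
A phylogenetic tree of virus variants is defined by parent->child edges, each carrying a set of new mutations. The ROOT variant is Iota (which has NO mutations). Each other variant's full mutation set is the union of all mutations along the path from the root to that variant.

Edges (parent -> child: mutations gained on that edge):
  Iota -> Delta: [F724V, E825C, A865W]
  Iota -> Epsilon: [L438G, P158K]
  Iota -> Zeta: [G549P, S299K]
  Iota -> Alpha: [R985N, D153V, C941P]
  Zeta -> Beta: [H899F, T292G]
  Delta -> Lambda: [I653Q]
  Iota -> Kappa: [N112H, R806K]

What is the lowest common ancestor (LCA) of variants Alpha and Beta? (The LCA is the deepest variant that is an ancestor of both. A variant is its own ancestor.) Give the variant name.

Path from root to Alpha: Iota -> Alpha
  ancestors of Alpha: {Iota, Alpha}
Path from root to Beta: Iota -> Zeta -> Beta
  ancestors of Beta: {Iota, Zeta, Beta}
Common ancestors: {Iota}
Walk up from Beta: Beta (not in ancestors of Alpha), Zeta (not in ancestors of Alpha), Iota (in ancestors of Alpha)
Deepest common ancestor (LCA) = Iota

Answer: Iota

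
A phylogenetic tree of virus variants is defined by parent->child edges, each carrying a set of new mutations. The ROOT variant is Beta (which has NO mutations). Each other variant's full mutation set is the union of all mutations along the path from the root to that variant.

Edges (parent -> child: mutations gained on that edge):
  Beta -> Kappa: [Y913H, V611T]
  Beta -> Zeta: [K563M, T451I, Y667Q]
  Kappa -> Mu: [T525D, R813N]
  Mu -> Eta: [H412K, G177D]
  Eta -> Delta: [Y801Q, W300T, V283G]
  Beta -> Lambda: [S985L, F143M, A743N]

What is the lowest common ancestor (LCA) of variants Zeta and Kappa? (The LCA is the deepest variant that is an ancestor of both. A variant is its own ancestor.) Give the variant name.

Path from root to Zeta: Beta -> Zeta
  ancestors of Zeta: {Beta, Zeta}
Path from root to Kappa: Beta -> Kappa
  ancestors of Kappa: {Beta, Kappa}
Common ancestors: {Beta}
Walk up from Kappa: Kappa (not in ancestors of Zeta), Beta (in ancestors of Zeta)
Deepest common ancestor (LCA) = Beta

Answer: Beta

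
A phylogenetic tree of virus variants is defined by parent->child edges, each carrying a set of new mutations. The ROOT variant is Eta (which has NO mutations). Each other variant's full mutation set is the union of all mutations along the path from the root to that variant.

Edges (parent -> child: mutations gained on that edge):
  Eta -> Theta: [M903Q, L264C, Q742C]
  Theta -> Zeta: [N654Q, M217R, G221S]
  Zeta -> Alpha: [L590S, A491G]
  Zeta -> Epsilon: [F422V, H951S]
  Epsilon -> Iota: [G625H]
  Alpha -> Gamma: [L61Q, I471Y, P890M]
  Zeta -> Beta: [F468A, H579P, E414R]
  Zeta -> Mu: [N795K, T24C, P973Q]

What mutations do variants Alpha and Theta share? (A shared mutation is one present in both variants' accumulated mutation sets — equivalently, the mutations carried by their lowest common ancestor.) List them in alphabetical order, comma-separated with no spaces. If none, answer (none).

Answer: L264C,M903Q,Q742C

Derivation:
Accumulating mutations along path to Alpha:
  At Eta: gained [] -> total []
  At Theta: gained ['M903Q', 'L264C', 'Q742C'] -> total ['L264C', 'M903Q', 'Q742C']
  At Zeta: gained ['N654Q', 'M217R', 'G221S'] -> total ['G221S', 'L264C', 'M217R', 'M903Q', 'N654Q', 'Q742C']
  At Alpha: gained ['L590S', 'A491G'] -> total ['A491G', 'G221S', 'L264C', 'L590S', 'M217R', 'M903Q', 'N654Q', 'Q742C']
Mutations(Alpha) = ['A491G', 'G221S', 'L264C', 'L590S', 'M217R', 'M903Q', 'N654Q', 'Q742C']
Accumulating mutations along path to Theta:
  At Eta: gained [] -> total []
  At Theta: gained ['M903Q', 'L264C', 'Q742C'] -> total ['L264C', 'M903Q', 'Q742C']
Mutations(Theta) = ['L264C', 'M903Q', 'Q742C']
Intersection: ['A491G', 'G221S', 'L264C', 'L590S', 'M217R', 'M903Q', 'N654Q', 'Q742C'] ∩ ['L264C', 'M903Q', 'Q742C'] = ['L264C', 'M903Q', 'Q742C']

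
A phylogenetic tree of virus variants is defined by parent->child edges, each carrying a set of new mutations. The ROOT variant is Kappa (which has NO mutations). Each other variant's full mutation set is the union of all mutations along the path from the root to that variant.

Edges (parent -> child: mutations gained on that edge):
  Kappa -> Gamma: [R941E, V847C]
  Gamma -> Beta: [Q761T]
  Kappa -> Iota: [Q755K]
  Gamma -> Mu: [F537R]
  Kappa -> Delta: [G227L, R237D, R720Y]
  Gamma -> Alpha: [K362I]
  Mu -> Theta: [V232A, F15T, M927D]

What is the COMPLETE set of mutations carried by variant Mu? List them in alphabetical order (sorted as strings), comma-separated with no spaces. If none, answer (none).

At Kappa: gained [] -> total []
At Gamma: gained ['R941E', 'V847C'] -> total ['R941E', 'V847C']
At Mu: gained ['F537R'] -> total ['F537R', 'R941E', 'V847C']

Answer: F537R,R941E,V847C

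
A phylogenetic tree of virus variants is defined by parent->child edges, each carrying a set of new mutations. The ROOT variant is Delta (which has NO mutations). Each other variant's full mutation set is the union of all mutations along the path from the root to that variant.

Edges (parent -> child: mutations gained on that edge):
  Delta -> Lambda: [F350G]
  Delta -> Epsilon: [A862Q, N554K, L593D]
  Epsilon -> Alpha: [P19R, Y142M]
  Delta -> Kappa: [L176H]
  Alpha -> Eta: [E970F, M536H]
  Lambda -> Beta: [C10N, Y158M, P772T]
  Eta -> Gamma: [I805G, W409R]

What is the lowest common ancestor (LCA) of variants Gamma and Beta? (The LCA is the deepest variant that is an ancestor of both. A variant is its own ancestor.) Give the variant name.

Path from root to Gamma: Delta -> Epsilon -> Alpha -> Eta -> Gamma
  ancestors of Gamma: {Delta, Epsilon, Alpha, Eta, Gamma}
Path from root to Beta: Delta -> Lambda -> Beta
  ancestors of Beta: {Delta, Lambda, Beta}
Common ancestors: {Delta}
Walk up from Beta: Beta (not in ancestors of Gamma), Lambda (not in ancestors of Gamma), Delta (in ancestors of Gamma)
Deepest common ancestor (LCA) = Delta

Answer: Delta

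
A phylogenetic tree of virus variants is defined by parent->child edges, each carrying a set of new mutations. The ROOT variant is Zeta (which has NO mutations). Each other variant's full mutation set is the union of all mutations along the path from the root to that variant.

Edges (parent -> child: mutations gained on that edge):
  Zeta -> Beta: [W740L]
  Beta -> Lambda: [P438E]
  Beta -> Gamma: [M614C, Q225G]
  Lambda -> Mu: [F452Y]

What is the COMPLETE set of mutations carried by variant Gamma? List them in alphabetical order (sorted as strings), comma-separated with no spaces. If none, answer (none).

Answer: M614C,Q225G,W740L

Derivation:
At Zeta: gained [] -> total []
At Beta: gained ['W740L'] -> total ['W740L']
At Gamma: gained ['M614C', 'Q225G'] -> total ['M614C', 'Q225G', 'W740L']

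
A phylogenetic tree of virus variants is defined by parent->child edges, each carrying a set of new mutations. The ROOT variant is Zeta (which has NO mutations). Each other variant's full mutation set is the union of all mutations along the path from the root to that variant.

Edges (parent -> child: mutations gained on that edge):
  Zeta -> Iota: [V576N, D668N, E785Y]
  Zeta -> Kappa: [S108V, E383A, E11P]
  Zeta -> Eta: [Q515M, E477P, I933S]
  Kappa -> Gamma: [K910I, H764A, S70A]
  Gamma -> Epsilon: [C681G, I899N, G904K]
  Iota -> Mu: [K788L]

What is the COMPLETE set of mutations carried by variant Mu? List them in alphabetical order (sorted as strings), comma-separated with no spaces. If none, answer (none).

Answer: D668N,E785Y,K788L,V576N

Derivation:
At Zeta: gained [] -> total []
At Iota: gained ['V576N', 'D668N', 'E785Y'] -> total ['D668N', 'E785Y', 'V576N']
At Mu: gained ['K788L'] -> total ['D668N', 'E785Y', 'K788L', 'V576N']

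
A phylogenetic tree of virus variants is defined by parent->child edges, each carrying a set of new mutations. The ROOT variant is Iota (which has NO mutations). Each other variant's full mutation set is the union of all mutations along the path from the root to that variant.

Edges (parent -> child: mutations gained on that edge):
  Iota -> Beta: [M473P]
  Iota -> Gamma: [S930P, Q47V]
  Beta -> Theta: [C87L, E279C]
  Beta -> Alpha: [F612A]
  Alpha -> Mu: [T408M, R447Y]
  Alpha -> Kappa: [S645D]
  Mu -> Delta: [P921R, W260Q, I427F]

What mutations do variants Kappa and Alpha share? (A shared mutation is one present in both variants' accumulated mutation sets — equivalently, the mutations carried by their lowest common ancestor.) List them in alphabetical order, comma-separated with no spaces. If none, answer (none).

Answer: F612A,M473P

Derivation:
Accumulating mutations along path to Kappa:
  At Iota: gained [] -> total []
  At Beta: gained ['M473P'] -> total ['M473P']
  At Alpha: gained ['F612A'] -> total ['F612A', 'M473P']
  At Kappa: gained ['S645D'] -> total ['F612A', 'M473P', 'S645D']
Mutations(Kappa) = ['F612A', 'M473P', 'S645D']
Accumulating mutations along path to Alpha:
  At Iota: gained [] -> total []
  At Beta: gained ['M473P'] -> total ['M473P']
  At Alpha: gained ['F612A'] -> total ['F612A', 'M473P']
Mutations(Alpha) = ['F612A', 'M473P']
Intersection: ['F612A', 'M473P', 'S645D'] ∩ ['F612A', 'M473P'] = ['F612A', 'M473P']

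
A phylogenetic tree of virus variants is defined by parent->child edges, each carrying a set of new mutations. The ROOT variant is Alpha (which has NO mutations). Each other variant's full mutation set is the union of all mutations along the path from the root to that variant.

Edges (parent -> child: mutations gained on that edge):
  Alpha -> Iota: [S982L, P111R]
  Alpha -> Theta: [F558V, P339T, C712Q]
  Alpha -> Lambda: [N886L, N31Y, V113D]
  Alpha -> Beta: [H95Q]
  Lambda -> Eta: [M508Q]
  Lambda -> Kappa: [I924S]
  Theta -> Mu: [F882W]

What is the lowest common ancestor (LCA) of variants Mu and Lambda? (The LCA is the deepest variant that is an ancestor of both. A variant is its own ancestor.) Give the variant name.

Path from root to Mu: Alpha -> Theta -> Mu
  ancestors of Mu: {Alpha, Theta, Mu}
Path from root to Lambda: Alpha -> Lambda
  ancestors of Lambda: {Alpha, Lambda}
Common ancestors: {Alpha}
Walk up from Lambda: Lambda (not in ancestors of Mu), Alpha (in ancestors of Mu)
Deepest common ancestor (LCA) = Alpha

Answer: Alpha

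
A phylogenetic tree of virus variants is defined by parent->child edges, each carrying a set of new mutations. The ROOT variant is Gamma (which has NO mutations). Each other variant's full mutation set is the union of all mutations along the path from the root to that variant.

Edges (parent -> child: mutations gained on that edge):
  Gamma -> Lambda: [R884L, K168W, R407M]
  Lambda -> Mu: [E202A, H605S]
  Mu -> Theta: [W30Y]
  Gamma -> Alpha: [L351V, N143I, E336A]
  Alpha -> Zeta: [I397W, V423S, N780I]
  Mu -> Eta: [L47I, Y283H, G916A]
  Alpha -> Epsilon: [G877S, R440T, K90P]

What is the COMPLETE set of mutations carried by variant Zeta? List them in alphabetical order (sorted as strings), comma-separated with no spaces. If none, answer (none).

At Gamma: gained [] -> total []
At Alpha: gained ['L351V', 'N143I', 'E336A'] -> total ['E336A', 'L351V', 'N143I']
At Zeta: gained ['I397W', 'V423S', 'N780I'] -> total ['E336A', 'I397W', 'L351V', 'N143I', 'N780I', 'V423S']

Answer: E336A,I397W,L351V,N143I,N780I,V423S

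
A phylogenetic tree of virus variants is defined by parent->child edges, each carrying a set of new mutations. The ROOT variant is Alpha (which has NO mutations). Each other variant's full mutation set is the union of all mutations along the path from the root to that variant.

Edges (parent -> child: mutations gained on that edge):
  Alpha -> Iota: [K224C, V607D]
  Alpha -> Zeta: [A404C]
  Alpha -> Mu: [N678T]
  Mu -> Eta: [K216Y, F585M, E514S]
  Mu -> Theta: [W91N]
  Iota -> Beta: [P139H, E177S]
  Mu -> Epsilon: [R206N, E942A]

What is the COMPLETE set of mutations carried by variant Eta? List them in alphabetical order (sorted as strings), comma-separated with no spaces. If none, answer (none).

Answer: E514S,F585M,K216Y,N678T

Derivation:
At Alpha: gained [] -> total []
At Mu: gained ['N678T'] -> total ['N678T']
At Eta: gained ['K216Y', 'F585M', 'E514S'] -> total ['E514S', 'F585M', 'K216Y', 'N678T']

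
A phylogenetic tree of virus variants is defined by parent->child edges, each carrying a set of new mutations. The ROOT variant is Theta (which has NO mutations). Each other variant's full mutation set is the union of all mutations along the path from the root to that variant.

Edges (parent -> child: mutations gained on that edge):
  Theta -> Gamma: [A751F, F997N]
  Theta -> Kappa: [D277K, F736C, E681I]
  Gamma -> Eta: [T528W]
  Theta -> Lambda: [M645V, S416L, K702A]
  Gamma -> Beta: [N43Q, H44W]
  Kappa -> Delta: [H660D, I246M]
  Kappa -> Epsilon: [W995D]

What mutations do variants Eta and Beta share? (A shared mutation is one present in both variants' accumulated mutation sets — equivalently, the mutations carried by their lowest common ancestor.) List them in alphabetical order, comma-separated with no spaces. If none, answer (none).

Accumulating mutations along path to Eta:
  At Theta: gained [] -> total []
  At Gamma: gained ['A751F', 'F997N'] -> total ['A751F', 'F997N']
  At Eta: gained ['T528W'] -> total ['A751F', 'F997N', 'T528W']
Mutations(Eta) = ['A751F', 'F997N', 'T528W']
Accumulating mutations along path to Beta:
  At Theta: gained [] -> total []
  At Gamma: gained ['A751F', 'F997N'] -> total ['A751F', 'F997N']
  At Beta: gained ['N43Q', 'H44W'] -> total ['A751F', 'F997N', 'H44W', 'N43Q']
Mutations(Beta) = ['A751F', 'F997N', 'H44W', 'N43Q']
Intersection: ['A751F', 'F997N', 'T528W'] ∩ ['A751F', 'F997N', 'H44W', 'N43Q'] = ['A751F', 'F997N']

Answer: A751F,F997N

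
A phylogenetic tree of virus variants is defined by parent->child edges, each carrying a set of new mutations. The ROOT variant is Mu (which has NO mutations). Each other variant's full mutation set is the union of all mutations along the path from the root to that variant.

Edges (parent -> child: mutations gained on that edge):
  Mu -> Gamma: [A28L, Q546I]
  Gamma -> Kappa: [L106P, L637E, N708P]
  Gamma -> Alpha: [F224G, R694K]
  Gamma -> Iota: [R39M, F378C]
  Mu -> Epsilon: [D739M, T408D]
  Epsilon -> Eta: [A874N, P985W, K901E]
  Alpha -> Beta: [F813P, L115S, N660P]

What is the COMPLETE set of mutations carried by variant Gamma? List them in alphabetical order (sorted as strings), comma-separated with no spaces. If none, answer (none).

At Mu: gained [] -> total []
At Gamma: gained ['A28L', 'Q546I'] -> total ['A28L', 'Q546I']

Answer: A28L,Q546I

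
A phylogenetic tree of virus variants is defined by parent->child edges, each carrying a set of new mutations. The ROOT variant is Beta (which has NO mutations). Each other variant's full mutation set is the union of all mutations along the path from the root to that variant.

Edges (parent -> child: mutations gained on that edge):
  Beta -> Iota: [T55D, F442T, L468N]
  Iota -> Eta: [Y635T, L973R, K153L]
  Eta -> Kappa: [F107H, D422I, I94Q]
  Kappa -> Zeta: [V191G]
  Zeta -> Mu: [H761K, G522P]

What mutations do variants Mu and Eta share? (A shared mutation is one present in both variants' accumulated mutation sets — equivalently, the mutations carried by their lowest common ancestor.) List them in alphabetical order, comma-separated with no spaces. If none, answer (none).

Answer: F442T,K153L,L468N,L973R,T55D,Y635T

Derivation:
Accumulating mutations along path to Mu:
  At Beta: gained [] -> total []
  At Iota: gained ['T55D', 'F442T', 'L468N'] -> total ['F442T', 'L468N', 'T55D']
  At Eta: gained ['Y635T', 'L973R', 'K153L'] -> total ['F442T', 'K153L', 'L468N', 'L973R', 'T55D', 'Y635T']
  At Kappa: gained ['F107H', 'D422I', 'I94Q'] -> total ['D422I', 'F107H', 'F442T', 'I94Q', 'K153L', 'L468N', 'L973R', 'T55D', 'Y635T']
  At Zeta: gained ['V191G'] -> total ['D422I', 'F107H', 'F442T', 'I94Q', 'K153L', 'L468N', 'L973R', 'T55D', 'V191G', 'Y635T']
  At Mu: gained ['H761K', 'G522P'] -> total ['D422I', 'F107H', 'F442T', 'G522P', 'H761K', 'I94Q', 'K153L', 'L468N', 'L973R', 'T55D', 'V191G', 'Y635T']
Mutations(Mu) = ['D422I', 'F107H', 'F442T', 'G522P', 'H761K', 'I94Q', 'K153L', 'L468N', 'L973R', 'T55D', 'V191G', 'Y635T']
Accumulating mutations along path to Eta:
  At Beta: gained [] -> total []
  At Iota: gained ['T55D', 'F442T', 'L468N'] -> total ['F442T', 'L468N', 'T55D']
  At Eta: gained ['Y635T', 'L973R', 'K153L'] -> total ['F442T', 'K153L', 'L468N', 'L973R', 'T55D', 'Y635T']
Mutations(Eta) = ['F442T', 'K153L', 'L468N', 'L973R', 'T55D', 'Y635T']
Intersection: ['D422I', 'F107H', 'F442T', 'G522P', 'H761K', 'I94Q', 'K153L', 'L468N', 'L973R', 'T55D', 'V191G', 'Y635T'] ∩ ['F442T', 'K153L', 'L468N', 'L973R', 'T55D', 'Y635T'] = ['F442T', 'K153L', 'L468N', 'L973R', 'T55D', 'Y635T']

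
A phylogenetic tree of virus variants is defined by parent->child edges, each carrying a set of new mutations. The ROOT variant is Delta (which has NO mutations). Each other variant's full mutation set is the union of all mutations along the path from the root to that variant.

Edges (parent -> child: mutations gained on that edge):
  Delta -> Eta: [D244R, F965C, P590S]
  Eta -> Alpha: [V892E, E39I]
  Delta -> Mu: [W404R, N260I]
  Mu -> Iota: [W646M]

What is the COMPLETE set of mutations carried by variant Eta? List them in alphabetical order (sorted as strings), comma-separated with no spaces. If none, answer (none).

Answer: D244R,F965C,P590S

Derivation:
At Delta: gained [] -> total []
At Eta: gained ['D244R', 'F965C', 'P590S'] -> total ['D244R', 'F965C', 'P590S']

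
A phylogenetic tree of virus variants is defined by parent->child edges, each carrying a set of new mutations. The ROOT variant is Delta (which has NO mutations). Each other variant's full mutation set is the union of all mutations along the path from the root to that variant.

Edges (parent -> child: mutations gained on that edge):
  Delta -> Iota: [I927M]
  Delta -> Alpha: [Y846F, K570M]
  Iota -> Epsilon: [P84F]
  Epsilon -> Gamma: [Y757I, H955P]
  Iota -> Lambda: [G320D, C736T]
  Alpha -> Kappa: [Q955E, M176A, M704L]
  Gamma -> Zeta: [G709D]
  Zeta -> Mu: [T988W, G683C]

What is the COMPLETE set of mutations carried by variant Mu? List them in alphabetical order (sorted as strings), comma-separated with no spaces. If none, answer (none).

At Delta: gained [] -> total []
At Iota: gained ['I927M'] -> total ['I927M']
At Epsilon: gained ['P84F'] -> total ['I927M', 'P84F']
At Gamma: gained ['Y757I', 'H955P'] -> total ['H955P', 'I927M', 'P84F', 'Y757I']
At Zeta: gained ['G709D'] -> total ['G709D', 'H955P', 'I927M', 'P84F', 'Y757I']
At Mu: gained ['T988W', 'G683C'] -> total ['G683C', 'G709D', 'H955P', 'I927M', 'P84F', 'T988W', 'Y757I']

Answer: G683C,G709D,H955P,I927M,P84F,T988W,Y757I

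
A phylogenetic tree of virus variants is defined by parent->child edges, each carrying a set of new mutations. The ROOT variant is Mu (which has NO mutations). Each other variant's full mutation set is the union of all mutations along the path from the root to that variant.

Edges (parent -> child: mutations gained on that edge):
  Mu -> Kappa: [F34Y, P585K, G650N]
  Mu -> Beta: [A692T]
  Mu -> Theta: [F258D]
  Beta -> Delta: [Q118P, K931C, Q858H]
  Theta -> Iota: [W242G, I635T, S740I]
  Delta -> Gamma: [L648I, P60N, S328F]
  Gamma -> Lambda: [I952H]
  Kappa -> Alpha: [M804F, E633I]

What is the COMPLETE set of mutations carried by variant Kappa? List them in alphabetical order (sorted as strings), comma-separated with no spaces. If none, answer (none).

At Mu: gained [] -> total []
At Kappa: gained ['F34Y', 'P585K', 'G650N'] -> total ['F34Y', 'G650N', 'P585K']

Answer: F34Y,G650N,P585K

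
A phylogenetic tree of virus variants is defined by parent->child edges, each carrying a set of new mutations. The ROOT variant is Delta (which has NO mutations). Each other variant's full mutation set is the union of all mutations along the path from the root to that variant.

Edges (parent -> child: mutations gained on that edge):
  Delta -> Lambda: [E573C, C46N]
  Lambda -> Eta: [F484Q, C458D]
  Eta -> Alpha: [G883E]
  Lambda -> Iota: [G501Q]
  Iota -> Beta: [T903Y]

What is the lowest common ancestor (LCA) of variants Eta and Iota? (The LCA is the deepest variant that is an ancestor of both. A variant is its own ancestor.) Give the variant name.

Answer: Lambda

Derivation:
Path from root to Eta: Delta -> Lambda -> Eta
  ancestors of Eta: {Delta, Lambda, Eta}
Path from root to Iota: Delta -> Lambda -> Iota
  ancestors of Iota: {Delta, Lambda, Iota}
Common ancestors: {Delta, Lambda}
Walk up from Iota: Iota (not in ancestors of Eta), Lambda (in ancestors of Eta), Delta (in ancestors of Eta)
Deepest common ancestor (LCA) = Lambda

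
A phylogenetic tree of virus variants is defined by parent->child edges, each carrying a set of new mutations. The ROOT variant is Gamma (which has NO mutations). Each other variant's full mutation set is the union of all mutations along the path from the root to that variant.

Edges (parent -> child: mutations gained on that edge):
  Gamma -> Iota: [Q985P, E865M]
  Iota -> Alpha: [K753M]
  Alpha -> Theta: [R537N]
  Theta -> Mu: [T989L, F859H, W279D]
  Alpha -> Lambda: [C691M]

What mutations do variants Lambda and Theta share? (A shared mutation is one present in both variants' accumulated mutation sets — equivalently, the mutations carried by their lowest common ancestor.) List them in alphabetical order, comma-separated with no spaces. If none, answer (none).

Accumulating mutations along path to Lambda:
  At Gamma: gained [] -> total []
  At Iota: gained ['Q985P', 'E865M'] -> total ['E865M', 'Q985P']
  At Alpha: gained ['K753M'] -> total ['E865M', 'K753M', 'Q985P']
  At Lambda: gained ['C691M'] -> total ['C691M', 'E865M', 'K753M', 'Q985P']
Mutations(Lambda) = ['C691M', 'E865M', 'K753M', 'Q985P']
Accumulating mutations along path to Theta:
  At Gamma: gained [] -> total []
  At Iota: gained ['Q985P', 'E865M'] -> total ['E865M', 'Q985P']
  At Alpha: gained ['K753M'] -> total ['E865M', 'K753M', 'Q985P']
  At Theta: gained ['R537N'] -> total ['E865M', 'K753M', 'Q985P', 'R537N']
Mutations(Theta) = ['E865M', 'K753M', 'Q985P', 'R537N']
Intersection: ['C691M', 'E865M', 'K753M', 'Q985P'] ∩ ['E865M', 'K753M', 'Q985P', 'R537N'] = ['E865M', 'K753M', 'Q985P']

Answer: E865M,K753M,Q985P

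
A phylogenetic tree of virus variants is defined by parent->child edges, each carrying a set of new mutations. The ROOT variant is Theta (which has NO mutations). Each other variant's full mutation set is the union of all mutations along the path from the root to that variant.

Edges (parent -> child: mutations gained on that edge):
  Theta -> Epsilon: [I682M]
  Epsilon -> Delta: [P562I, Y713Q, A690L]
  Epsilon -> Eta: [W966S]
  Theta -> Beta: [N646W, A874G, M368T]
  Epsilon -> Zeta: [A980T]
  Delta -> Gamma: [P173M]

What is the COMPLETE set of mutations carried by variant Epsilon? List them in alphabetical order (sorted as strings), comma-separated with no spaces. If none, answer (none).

Answer: I682M

Derivation:
At Theta: gained [] -> total []
At Epsilon: gained ['I682M'] -> total ['I682M']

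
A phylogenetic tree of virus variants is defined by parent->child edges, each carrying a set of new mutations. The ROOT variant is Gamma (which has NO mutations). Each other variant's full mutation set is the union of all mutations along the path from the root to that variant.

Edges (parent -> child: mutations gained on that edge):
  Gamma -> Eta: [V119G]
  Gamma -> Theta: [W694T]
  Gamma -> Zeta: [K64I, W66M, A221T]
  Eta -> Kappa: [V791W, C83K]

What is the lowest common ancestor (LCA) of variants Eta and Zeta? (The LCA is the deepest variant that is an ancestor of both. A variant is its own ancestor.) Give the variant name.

Path from root to Eta: Gamma -> Eta
  ancestors of Eta: {Gamma, Eta}
Path from root to Zeta: Gamma -> Zeta
  ancestors of Zeta: {Gamma, Zeta}
Common ancestors: {Gamma}
Walk up from Zeta: Zeta (not in ancestors of Eta), Gamma (in ancestors of Eta)
Deepest common ancestor (LCA) = Gamma

Answer: Gamma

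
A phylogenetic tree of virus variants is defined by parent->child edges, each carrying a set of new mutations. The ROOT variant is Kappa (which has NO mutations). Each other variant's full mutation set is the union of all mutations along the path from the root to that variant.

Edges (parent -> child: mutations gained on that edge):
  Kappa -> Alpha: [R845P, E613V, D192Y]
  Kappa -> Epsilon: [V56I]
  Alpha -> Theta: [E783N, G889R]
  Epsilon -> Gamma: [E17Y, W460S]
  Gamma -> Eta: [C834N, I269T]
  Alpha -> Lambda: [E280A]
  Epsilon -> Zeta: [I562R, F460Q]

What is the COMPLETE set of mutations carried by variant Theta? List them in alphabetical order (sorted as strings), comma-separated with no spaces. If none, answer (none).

At Kappa: gained [] -> total []
At Alpha: gained ['R845P', 'E613V', 'D192Y'] -> total ['D192Y', 'E613V', 'R845P']
At Theta: gained ['E783N', 'G889R'] -> total ['D192Y', 'E613V', 'E783N', 'G889R', 'R845P']

Answer: D192Y,E613V,E783N,G889R,R845P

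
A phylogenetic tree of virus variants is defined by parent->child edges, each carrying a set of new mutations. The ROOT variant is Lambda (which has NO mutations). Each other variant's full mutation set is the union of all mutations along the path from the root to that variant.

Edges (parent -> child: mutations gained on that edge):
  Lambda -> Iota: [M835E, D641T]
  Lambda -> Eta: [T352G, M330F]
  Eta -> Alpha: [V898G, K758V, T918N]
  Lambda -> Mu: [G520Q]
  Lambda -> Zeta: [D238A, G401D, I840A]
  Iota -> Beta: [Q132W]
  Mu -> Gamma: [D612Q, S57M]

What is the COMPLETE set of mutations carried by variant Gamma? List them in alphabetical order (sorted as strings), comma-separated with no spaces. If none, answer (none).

At Lambda: gained [] -> total []
At Mu: gained ['G520Q'] -> total ['G520Q']
At Gamma: gained ['D612Q', 'S57M'] -> total ['D612Q', 'G520Q', 'S57M']

Answer: D612Q,G520Q,S57M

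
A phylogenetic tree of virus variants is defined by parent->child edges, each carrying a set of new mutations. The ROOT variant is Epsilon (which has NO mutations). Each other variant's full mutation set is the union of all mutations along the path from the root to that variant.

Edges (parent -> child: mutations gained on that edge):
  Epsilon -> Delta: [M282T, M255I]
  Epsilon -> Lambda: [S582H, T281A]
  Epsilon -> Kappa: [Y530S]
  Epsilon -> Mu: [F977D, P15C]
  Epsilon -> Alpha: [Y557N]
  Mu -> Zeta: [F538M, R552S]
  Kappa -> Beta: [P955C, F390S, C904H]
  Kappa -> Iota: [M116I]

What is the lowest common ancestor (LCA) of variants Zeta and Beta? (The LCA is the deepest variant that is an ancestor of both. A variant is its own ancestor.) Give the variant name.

Answer: Epsilon

Derivation:
Path from root to Zeta: Epsilon -> Mu -> Zeta
  ancestors of Zeta: {Epsilon, Mu, Zeta}
Path from root to Beta: Epsilon -> Kappa -> Beta
  ancestors of Beta: {Epsilon, Kappa, Beta}
Common ancestors: {Epsilon}
Walk up from Beta: Beta (not in ancestors of Zeta), Kappa (not in ancestors of Zeta), Epsilon (in ancestors of Zeta)
Deepest common ancestor (LCA) = Epsilon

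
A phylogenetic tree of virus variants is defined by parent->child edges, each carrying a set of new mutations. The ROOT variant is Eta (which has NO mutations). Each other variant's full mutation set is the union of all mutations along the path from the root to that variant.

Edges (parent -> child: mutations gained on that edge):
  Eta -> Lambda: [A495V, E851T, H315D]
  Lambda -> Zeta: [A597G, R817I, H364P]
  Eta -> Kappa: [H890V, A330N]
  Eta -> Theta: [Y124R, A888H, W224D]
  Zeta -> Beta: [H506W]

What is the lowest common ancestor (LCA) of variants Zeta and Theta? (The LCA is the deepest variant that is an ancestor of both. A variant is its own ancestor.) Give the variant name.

Path from root to Zeta: Eta -> Lambda -> Zeta
  ancestors of Zeta: {Eta, Lambda, Zeta}
Path from root to Theta: Eta -> Theta
  ancestors of Theta: {Eta, Theta}
Common ancestors: {Eta}
Walk up from Theta: Theta (not in ancestors of Zeta), Eta (in ancestors of Zeta)
Deepest common ancestor (LCA) = Eta

Answer: Eta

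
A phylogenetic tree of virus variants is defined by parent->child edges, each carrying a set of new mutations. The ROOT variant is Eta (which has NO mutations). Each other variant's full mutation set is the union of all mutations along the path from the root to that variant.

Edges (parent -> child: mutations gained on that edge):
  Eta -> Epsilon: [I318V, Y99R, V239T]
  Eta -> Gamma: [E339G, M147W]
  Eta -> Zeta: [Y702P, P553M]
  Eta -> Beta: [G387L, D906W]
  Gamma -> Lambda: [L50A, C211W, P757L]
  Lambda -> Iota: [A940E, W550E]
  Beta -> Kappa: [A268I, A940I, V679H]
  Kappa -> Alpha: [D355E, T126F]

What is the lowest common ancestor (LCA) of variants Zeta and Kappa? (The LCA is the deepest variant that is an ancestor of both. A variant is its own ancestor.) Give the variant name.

Path from root to Zeta: Eta -> Zeta
  ancestors of Zeta: {Eta, Zeta}
Path from root to Kappa: Eta -> Beta -> Kappa
  ancestors of Kappa: {Eta, Beta, Kappa}
Common ancestors: {Eta}
Walk up from Kappa: Kappa (not in ancestors of Zeta), Beta (not in ancestors of Zeta), Eta (in ancestors of Zeta)
Deepest common ancestor (LCA) = Eta

Answer: Eta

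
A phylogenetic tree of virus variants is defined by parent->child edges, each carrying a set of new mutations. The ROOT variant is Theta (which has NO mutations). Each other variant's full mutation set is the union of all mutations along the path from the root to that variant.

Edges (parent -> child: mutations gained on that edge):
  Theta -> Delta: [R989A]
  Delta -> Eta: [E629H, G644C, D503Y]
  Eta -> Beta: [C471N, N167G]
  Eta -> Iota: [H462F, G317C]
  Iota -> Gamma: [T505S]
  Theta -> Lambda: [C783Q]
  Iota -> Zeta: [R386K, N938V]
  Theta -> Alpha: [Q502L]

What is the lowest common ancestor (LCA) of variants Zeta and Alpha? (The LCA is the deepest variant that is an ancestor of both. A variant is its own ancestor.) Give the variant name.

Path from root to Zeta: Theta -> Delta -> Eta -> Iota -> Zeta
  ancestors of Zeta: {Theta, Delta, Eta, Iota, Zeta}
Path from root to Alpha: Theta -> Alpha
  ancestors of Alpha: {Theta, Alpha}
Common ancestors: {Theta}
Walk up from Alpha: Alpha (not in ancestors of Zeta), Theta (in ancestors of Zeta)
Deepest common ancestor (LCA) = Theta

Answer: Theta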